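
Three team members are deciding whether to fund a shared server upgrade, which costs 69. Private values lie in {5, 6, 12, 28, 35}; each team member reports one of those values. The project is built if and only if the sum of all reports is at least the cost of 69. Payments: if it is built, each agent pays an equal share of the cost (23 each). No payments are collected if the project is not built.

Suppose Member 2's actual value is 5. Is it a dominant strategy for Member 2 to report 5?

Check each profile of the others' reports and compare truth against every alternative report.
Others report (28, 35): truth gives 0, best alternative gives -18.
Others report (35, 28): truth gives 0, best alternative gives -18.
Others report (35, 35): truth gives -18, best alternative gives -18.
Others report (5, 5): truth gives 0, best alternative gives 0.
Others report (5, 6): truth gives 0, best alternative gives 0.
Others report (5, 12): truth gives 0, best alternative gives 0.
(Remaining 19 profiles checked similarly; truth is weakly best in each.)
In every case the truthful report is at least as good as any alternative, so it is a dominant strategy.

Yes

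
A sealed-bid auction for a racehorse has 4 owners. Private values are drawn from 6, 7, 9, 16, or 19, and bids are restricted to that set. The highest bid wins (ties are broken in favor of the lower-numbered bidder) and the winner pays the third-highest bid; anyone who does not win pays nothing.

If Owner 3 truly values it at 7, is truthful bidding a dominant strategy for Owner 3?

Consider the case where Owner 1 bids 6, Owner 2 bids 6 and Owner 4 bids 9.
Truthful bid 7: loses, pays 0, utility 0.
Bid 9 instead: wins, pays 6, utility 7 - 6 = 1.
Since 1 > 0, bidding 9 is strictly better here, so truthful bidding is not dominant.

No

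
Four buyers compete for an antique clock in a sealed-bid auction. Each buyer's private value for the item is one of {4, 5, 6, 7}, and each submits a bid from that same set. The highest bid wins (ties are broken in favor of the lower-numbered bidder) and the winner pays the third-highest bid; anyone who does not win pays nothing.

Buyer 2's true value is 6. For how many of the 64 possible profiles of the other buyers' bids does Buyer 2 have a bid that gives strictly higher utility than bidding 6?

Others bid (4, 4, 7): truth gives 0; bid 7 gives 2 > 0. Violating.
Others bid (4, 5, 7): truth gives 0; bid 7 gives 1 > 0. Violating.
Others bid (4, 7, 4): truth gives 0; bid 7 gives 2 > 0. Violating.
Others bid (4, 7, 5): truth gives 0; bid 7 gives 1 > 0. Violating.
Others bid (4, 4, 4): truth gives 2; no alternative beats it.
Others bid (4, 4, 5): truth gives 2; no alternative beats it.
(Checking all 64 profiles: 12 have a profitable deviation, 52 do not.)

12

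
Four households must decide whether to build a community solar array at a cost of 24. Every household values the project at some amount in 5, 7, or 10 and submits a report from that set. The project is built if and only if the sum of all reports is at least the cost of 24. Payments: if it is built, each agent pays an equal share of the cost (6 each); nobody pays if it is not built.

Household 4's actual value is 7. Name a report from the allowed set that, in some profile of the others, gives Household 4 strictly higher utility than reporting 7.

Suppose Household 1 reports 5, Household 2 reports 5 and Household 3 reports 5.
Report 7: project not built, utility 0.
Report 10: project built, pays 6, utility 7 - 6 = 1.
So reporting 10 beats truth here (1 > 0).

10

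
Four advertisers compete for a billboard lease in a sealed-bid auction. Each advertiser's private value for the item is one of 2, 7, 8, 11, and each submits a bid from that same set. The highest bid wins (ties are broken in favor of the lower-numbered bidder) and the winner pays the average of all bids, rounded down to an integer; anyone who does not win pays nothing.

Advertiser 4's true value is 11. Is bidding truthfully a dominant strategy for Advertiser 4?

Consider the case where Advertiser 1 bids 2, Advertiser 2 bids 2 and Advertiser 3 bids 2.
Truthful bid 11: wins, pays 4, utility 11 - 4 = 7.
Bid 7 instead: wins, pays 3, utility 11 - 3 = 8.
Since 8 > 7, bidding 7 is strictly better here, so truthful bidding is not dominant.

No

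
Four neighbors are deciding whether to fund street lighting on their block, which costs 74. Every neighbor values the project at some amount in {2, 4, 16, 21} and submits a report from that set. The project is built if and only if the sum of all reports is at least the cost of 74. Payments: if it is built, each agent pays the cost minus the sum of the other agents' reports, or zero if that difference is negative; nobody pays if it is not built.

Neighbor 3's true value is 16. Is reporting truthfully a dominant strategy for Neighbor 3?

Yes

Check each profile of the others' reports and compare truth against every alternative report.
Others report (21, 21, 21): truth gives 5, best alternative gives 5.
Others report (2, 2, 2): truth gives 0, best alternative gives 0.
Others report (2, 2, 4): truth gives 0, best alternative gives 0.
Others report (2, 2, 16): truth gives 0, best alternative gives 0.
Others report (2, 2, 21): truth gives 0, best alternative gives 0.
Others report (2, 4, 2): truth gives 0, best alternative gives 0.
(Remaining 58 profiles checked similarly; truth is weakly best in each.)
In every case the truthful report is at least as good as any alternative, so it is a dominant strategy.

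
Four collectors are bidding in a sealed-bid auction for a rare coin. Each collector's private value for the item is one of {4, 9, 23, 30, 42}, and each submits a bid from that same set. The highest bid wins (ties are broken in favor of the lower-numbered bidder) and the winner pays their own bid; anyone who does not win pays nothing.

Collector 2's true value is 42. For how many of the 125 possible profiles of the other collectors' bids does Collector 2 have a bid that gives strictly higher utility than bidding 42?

Others bid (4, 4, 4): truth gives 0; bid 9 gives 33 > 0. Violating.
Others bid (4, 4, 9): truth gives 0; bid 9 gives 33 > 0. Violating.
Others bid (4, 4, 23): truth gives 0; bid 23 gives 19 > 0. Violating.
Others bid (4, 4, 30): truth gives 0; bid 30 gives 12 > 0. Violating.
Others bid (4, 4, 42): truth gives 0; no alternative beats it.
Others bid (4, 9, 42): truth gives 0; no alternative beats it.
(Checking all 125 profiles: 48 have a profitable deviation, 77 do not.)

48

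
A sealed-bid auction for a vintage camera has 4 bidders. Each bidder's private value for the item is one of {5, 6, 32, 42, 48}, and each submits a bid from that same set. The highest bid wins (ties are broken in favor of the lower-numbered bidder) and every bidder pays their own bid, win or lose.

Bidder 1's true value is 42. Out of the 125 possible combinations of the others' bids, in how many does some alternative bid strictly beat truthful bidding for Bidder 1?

Others bid (5, 5, 5): truth gives 0; bid 5 gives 37 > 0. Violating.
Others bid (5, 5, 6): truth gives 0; bid 6 gives 36 > 0. Violating.
Others bid (5, 5, 32): truth gives 0; bid 32 gives 10 > 0. Violating.
Others bid (5, 5, 48): truth gives -42; bid 5 gives -5 > -42. Violating.
Others bid (5, 5, 42): truth gives 0; no alternative beats it.
Others bid (5, 6, 42): truth gives 0; no alternative beats it.
(Checking all 125 profiles: 88 have a profitable deviation, 37 do not.)

88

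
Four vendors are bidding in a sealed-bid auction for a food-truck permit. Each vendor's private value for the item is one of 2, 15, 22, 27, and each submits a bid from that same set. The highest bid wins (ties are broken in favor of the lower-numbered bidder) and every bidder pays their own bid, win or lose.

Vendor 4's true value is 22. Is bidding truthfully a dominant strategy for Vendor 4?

Consider the case where Vendor 1 bids 2, Vendor 2 bids 2 and Vendor 3 bids 2.
Truthful bid 22: wins, pays 22, utility 22 - 22 = 0.
Bid 15 instead: wins, pays 15, utility 22 - 15 = 7.
Since 7 > 0, bidding 15 is strictly better here, so truthful bidding is not dominant.

No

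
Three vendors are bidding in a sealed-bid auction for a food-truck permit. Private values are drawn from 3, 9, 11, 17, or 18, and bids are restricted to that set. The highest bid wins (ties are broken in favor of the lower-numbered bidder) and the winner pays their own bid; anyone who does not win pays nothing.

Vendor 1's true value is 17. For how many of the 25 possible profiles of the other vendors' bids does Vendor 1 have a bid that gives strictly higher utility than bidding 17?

Others bid (3, 3): truth gives 0; bid 3 gives 14 > 0. Violating.
Others bid (3, 9): truth gives 0; bid 9 gives 8 > 0. Violating.
Others bid (3, 11): truth gives 0; bid 11 gives 6 > 0. Violating.
Others bid (9, 3): truth gives 0; bid 9 gives 8 > 0. Violating.
Others bid (3, 17): truth gives 0; no alternative beats it.
Others bid (3, 18): truth gives 0; no alternative beats it.
(Checking all 25 profiles: 9 have a profitable deviation, 16 do not.)

9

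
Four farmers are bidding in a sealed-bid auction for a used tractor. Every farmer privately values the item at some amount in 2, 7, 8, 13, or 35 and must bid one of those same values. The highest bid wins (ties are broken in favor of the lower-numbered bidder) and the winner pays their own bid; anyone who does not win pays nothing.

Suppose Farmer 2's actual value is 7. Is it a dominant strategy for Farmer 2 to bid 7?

Yes

Check each profile of the others' bids and compare truth against every alternative bid.
Others bid (2, 2, 2): truth gives 0, best alternative gives 0.
Others bid (2, 2, 7): truth gives 0, best alternative gives 0.
Others bid (2, 2, 8): truth gives 0, best alternative gives 0.
Others bid (2, 2, 13): truth gives 0, best alternative gives 0.
Others bid (2, 2, 35): truth gives 0, best alternative gives 0.
Others bid (2, 7, 2): truth gives 0, best alternative gives 0.
(Remaining 119 profiles checked similarly; truth is weakly best in each.)
In every case the truthful bid is at least as good as any alternative, so it is a dominant strategy.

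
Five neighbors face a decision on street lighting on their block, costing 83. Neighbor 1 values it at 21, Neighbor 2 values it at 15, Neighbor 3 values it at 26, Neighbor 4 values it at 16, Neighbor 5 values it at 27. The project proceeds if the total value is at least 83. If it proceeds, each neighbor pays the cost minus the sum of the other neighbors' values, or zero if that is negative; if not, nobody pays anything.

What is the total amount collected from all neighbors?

9

Total value 105 ≥ cost 83, so it is built.
Neighbor 1: others sum to 84; max(0, 83 - 84) = 0.
Neighbor 2: others sum to 90; max(0, 83 - 90) = 0.
Neighbor 3: others sum to 79; max(0, 83 - 79) = 4.
Neighbor 4: others sum to 89; max(0, 83 - 89) = 0.
Neighbor 5: others sum to 78; max(0, 83 - 78) = 5.
Total collected = 0 + 0 + 4 + 0 + 5 = 9.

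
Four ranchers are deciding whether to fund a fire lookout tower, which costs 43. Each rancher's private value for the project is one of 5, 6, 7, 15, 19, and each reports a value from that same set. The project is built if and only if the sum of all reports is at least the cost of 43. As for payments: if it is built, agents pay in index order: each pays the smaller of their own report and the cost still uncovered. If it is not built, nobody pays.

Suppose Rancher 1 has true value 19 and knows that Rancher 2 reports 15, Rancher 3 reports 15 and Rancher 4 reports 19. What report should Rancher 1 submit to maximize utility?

5

Report 5: project built, pays 5, utility 19 - 5 = 14.
Report 6: project built, pays 6, utility 19 - 6 = 13.
Report 7: project built, pays 7, utility 19 - 7 = 12.
Report 15: project built, pays 15, utility 19 - 15 = 4.
Report 19: project built, pays 19, utility 19 - 19 = 0.
The best choice is 5 with utility 14.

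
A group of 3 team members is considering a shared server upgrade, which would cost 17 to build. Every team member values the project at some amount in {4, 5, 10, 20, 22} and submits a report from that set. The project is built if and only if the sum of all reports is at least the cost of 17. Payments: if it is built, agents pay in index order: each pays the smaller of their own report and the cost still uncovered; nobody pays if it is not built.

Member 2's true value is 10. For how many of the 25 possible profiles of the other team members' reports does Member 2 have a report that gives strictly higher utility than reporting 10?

11

Others report (4, 10): truth gives 0; report 4 gives 6 > 0. Violating.
Others report (4, 20): truth gives 0; report 4 gives 6 > 0. Violating.
Others report (4, 22): truth gives 0; report 4 gives 6 > 0. Violating.
Others report (5, 10): truth gives 0; report 4 gives 6 > 0. Violating.
Others report (4, 4): truth gives 0; no alternative beats it.
Others report (4, 5): truth gives 0; no alternative beats it.
(Checking all 25 profiles: 11 have a profitable deviation, 14 do not.)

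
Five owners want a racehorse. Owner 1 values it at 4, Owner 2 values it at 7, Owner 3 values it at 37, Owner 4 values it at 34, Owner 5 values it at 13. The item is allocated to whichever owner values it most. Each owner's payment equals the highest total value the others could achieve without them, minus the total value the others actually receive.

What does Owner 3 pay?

34

Owner 3 has the highest value and receives the item.
Without Owner 3, the item would go to the next-highest value, 34, so the others could achieve 34.
With Owner 3 present and winning, the others receive nothing, so their total is 0.
Payment = 34 - 0 = 34.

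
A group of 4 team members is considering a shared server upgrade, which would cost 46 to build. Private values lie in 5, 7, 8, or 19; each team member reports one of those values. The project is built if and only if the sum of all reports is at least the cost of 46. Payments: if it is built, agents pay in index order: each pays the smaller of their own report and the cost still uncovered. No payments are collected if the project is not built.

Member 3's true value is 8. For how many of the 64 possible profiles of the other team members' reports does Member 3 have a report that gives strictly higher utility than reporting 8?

Others report (5, 19, 19): truth gives 0; report 5 gives 3 > 0. Violating.
Others report (7, 19, 19): truth gives 0; report 5 gives 3 > 0. Violating.
Others report (8, 19, 19): truth gives 0; report 5 gives 3 > 0. Violating.
Others report (19, 5, 19): truth gives 0; report 5 gives 3 > 0. Violating.
Others report (5, 5, 5): truth gives 0; no alternative beats it.
Others report (5, 5, 7): truth gives 0; no alternative beats it.
(Checking all 64 profiles: 10 have a profitable deviation, 54 do not.)

10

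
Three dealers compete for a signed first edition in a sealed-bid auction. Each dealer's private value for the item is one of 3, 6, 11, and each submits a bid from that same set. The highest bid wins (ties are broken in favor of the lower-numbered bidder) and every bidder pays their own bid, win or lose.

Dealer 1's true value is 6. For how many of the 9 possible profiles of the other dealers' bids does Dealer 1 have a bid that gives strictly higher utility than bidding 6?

6

Others bid (3, 3): truth gives 0; bid 3 gives 3 > 0. Violating.
Others bid (3, 11): truth gives -6; bid 3 gives -3 > -6. Violating.
Others bid (6, 11): truth gives -6; bid 3 gives -3 > -6. Violating.
Others bid (11, 3): truth gives -6; bid 3 gives -3 > -6. Violating.
Others bid (3, 6): truth gives 0; no alternative beats it.
Others bid (6, 3): truth gives 0; no alternative beats it.
(Checking all 9 profiles: 6 have a profitable deviation, 3 do not.)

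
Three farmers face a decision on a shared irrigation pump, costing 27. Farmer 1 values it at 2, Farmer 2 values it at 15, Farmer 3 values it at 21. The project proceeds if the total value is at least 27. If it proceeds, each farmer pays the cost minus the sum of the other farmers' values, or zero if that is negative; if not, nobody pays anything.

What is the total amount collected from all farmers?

Total value 38 ≥ cost 27, so it is built.
Farmer 1: others sum to 36; max(0, 27 - 36) = 0.
Farmer 2: others sum to 23; max(0, 27 - 23) = 4.
Farmer 3: others sum to 17; max(0, 27 - 17) = 10.
Total collected = 0 + 4 + 10 = 14.

14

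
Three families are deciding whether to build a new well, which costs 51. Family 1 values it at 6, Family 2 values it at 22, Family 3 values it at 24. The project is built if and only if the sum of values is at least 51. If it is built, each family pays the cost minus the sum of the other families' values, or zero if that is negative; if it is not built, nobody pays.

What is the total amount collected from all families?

Total value 52 ≥ cost 51, so it is built.
Family 1: others sum to 46; max(0, 51 - 46) = 5.
Family 2: others sum to 30; max(0, 51 - 30) = 21.
Family 3: others sum to 28; max(0, 51 - 28) = 23.
Total collected = 5 + 21 + 23 = 49.

49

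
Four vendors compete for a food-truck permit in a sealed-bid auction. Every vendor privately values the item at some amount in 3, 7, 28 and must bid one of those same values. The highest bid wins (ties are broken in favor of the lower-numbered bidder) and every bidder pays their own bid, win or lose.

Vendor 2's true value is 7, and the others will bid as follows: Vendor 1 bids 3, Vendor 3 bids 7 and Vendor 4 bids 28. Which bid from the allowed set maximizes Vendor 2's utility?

3

Bid 3: loses but pays 3, utility -3.
Bid 7: loses but pays 7, utility -7.
Bid 28: wins, pays 28, utility 7 - 28 = -21.
The best choice is 3 with utility -3.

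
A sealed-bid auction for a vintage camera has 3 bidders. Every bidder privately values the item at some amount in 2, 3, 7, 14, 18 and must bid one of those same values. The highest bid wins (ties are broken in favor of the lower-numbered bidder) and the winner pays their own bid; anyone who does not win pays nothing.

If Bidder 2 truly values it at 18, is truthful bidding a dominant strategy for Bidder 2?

Consider the case where Bidder 1 bids 2 and Bidder 3 bids 2.
Truthful bid 18: wins, pays 18, utility 18 - 18 = 0.
Bid 3 instead: wins, pays 3, utility 18 - 3 = 15.
Since 15 > 0, bidding 3 is strictly better here, so truthful bidding is not dominant.

No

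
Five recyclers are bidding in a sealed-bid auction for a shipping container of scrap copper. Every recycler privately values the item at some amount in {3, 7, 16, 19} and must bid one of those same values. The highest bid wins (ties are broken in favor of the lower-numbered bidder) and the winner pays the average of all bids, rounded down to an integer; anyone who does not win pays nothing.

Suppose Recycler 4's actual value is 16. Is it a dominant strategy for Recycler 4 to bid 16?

No

Consider the case where Recycler 1 bids 3, Recycler 2 bids 3, Recycler 3 bids 3 and Recycler 5 bids 3.
Truthful bid 16: wins, pays 5, utility 16 - 5 = 11.
Bid 7 instead: wins, pays 3, utility 16 - 3 = 13.
Since 13 > 11, bidding 7 is strictly better here, so truthful bidding is not dominant.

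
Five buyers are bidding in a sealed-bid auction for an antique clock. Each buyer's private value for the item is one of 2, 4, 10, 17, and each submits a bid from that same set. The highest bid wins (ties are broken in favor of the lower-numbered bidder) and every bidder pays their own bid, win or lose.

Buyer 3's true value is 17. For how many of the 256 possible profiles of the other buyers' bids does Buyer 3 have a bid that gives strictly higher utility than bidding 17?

148

Others bid (2, 2, 2, 2): truth gives 0; bid 4 gives 13 > 0. Violating.
Others bid (2, 2, 2, 4): truth gives 0; bid 4 gives 13 > 0. Violating.
Others bid (2, 2, 2, 10): truth gives 0; bid 10 gives 7 > 0. Violating.
Others bid (2, 2, 4, 2): truth gives 0; bid 4 gives 13 > 0. Violating.
Others bid (2, 2, 2, 17): truth gives 0; no alternative beats it.
Others bid (2, 2, 4, 17): truth gives 0; no alternative beats it.
(Checking all 256 profiles: 148 have a profitable deviation, 108 do not.)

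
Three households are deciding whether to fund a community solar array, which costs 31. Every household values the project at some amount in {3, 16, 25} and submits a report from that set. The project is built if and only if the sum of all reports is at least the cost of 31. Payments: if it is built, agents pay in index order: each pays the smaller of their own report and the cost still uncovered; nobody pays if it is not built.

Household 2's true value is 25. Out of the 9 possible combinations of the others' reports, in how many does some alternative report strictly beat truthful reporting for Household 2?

7

Others report (3, 16): truth gives 0; report 16 gives 9 > 0. Violating.
Others report (3, 25): truth gives 0; report 3 gives 22 > 0. Violating.
Others report (16, 16): truth gives 10; report 3 gives 22 > 10. Violating.
Others report (16, 25): truth gives 10; report 3 gives 22 > 10. Violating.
Others report (3, 3): truth gives 0; no alternative beats it.
Others report (16, 3): truth gives 10; no alternative beats it.
(Checking all 9 profiles: 7 have a profitable deviation, 2 do not.)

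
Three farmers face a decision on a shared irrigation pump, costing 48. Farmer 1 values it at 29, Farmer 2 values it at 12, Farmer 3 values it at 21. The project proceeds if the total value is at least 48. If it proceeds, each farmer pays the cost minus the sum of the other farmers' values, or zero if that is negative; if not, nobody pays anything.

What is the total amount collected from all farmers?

Total value 62 ≥ cost 48, so it is built.
Farmer 1: others sum to 33; max(0, 48 - 33) = 15.
Farmer 2: others sum to 50; max(0, 48 - 50) = 0.
Farmer 3: others sum to 41; max(0, 48 - 41) = 7.
Total collected = 15 + 0 + 7 = 22.

22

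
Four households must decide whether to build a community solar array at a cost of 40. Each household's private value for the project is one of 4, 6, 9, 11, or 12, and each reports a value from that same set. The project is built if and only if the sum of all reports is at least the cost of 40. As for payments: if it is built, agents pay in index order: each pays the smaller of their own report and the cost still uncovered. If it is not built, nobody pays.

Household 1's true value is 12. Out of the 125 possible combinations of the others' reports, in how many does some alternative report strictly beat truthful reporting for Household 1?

Others report (6, 11, 12): truth gives 0; report 11 gives 1 > 0. Violating.
Others report (6, 12, 11): truth gives 0; report 11 gives 1 > 0. Violating.
Others report (6, 12, 12): truth gives 0; report 11 gives 1 > 0. Violating.
Others report (9, 9, 11): truth gives 0; report 11 gives 1 > 0. Violating.
Others report (4, 4, 4): truth gives 0; no alternative beats it.
Others report (4, 4, 6): truth gives 0; no alternative beats it.
(Checking all 125 profiles: 35 have a profitable deviation, 90 do not.)

35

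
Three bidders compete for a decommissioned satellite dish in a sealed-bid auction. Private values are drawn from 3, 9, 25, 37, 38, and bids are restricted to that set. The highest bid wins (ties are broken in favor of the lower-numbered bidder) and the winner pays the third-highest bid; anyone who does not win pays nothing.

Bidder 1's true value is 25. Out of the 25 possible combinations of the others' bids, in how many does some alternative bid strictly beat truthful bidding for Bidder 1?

Others bid (3, 37): truth gives 0; bid 37 gives 22 > 0. Violating.
Others bid (3, 38): truth gives 0; bid 38 gives 22 > 0. Violating.
Others bid (9, 37): truth gives 0; bid 37 gives 16 > 0. Violating.
Others bid (9, 38): truth gives 0; bid 38 gives 16 > 0. Violating.
Others bid (3, 3): truth gives 22; no alternative beats it.
Others bid (3, 9): truth gives 22; no alternative beats it.
(Checking all 25 profiles: 8 have a profitable deviation, 17 do not.)

8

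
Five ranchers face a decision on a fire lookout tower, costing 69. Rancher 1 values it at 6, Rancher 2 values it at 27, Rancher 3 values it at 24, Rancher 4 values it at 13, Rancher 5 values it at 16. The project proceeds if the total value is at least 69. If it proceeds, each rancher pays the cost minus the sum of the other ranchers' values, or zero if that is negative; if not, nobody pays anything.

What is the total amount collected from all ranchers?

Total value 86 ≥ cost 69, so it is built.
Rancher 1: others sum to 80; max(0, 69 - 80) = 0.
Rancher 2: others sum to 59; max(0, 69 - 59) = 10.
Rancher 3: others sum to 62; max(0, 69 - 62) = 7.
Rancher 4: others sum to 73; max(0, 69 - 73) = 0.
Rancher 5: others sum to 70; max(0, 69 - 70) = 0.
Total collected = 0 + 10 + 7 + 0 + 0 = 17.

17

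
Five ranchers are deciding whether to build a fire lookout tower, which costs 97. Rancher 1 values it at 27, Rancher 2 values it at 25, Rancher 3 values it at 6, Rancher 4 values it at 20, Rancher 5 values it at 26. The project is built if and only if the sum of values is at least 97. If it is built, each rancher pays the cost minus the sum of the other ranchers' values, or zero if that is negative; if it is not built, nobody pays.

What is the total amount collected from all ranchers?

Total value 104 ≥ cost 97, so it is built.
Rancher 1: others sum to 77; max(0, 97 - 77) = 20.
Rancher 2: others sum to 79; max(0, 97 - 79) = 18.
Rancher 3: others sum to 98; max(0, 97 - 98) = 0.
Rancher 4: others sum to 84; max(0, 97 - 84) = 13.
Rancher 5: others sum to 78; max(0, 97 - 78) = 19.
Total collected = 20 + 18 + 0 + 13 + 19 = 70.

70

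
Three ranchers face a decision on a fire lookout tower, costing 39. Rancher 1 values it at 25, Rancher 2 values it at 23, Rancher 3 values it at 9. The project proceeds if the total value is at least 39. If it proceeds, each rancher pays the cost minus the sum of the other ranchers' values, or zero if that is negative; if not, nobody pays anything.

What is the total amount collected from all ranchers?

12

Total value 57 ≥ cost 39, so it is built.
Rancher 1: others sum to 32; max(0, 39 - 32) = 7.
Rancher 2: others sum to 34; max(0, 39 - 34) = 5.
Rancher 3: others sum to 48; max(0, 39 - 48) = 0.
Total collected = 7 + 5 + 0 = 12.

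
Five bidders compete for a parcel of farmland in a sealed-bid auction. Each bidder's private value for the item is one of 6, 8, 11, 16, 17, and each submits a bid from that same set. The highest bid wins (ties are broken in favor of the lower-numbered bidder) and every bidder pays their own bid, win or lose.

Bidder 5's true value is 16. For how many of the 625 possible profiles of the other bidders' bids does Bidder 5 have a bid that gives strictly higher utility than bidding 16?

560

Others bid (6, 6, 6, 6): truth gives 0; bid 8 gives 8 > 0. Violating.
Others bid (6, 6, 6, 8): truth gives 0; bid 11 gives 5 > 0. Violating.
Others bid (6, 6, 6, 16): truth gives -16; bid 17 gives -1 > -16. Violating.
Others bid (6, 6, 6, 17): truth gives -16; bid 6 gives -6 > -16. Violating.
Others bid (6, 6, 6, 11): truth gives 0; no alternative beats it.
Others bid (6, 6, 8, 11): truth gives 0; no alternative beats it.
(Checking all 625 profiles: 560 have a profitable deviation, 65 do not.)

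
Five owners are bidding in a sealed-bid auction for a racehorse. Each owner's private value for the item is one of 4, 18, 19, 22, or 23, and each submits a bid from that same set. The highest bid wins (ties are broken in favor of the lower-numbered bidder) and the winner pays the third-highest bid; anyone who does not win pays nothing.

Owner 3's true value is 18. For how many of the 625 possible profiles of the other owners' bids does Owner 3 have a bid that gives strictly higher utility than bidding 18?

Others bid (4, 4, 4, 19): truth gives 0; bid 19 gives 14 > 0. Violating.
Others bid (4, 4, 4, 22): truth gives 0; bid 22 gives 14 > 0. Violating.
Others bid (4, 4, 4, 23): truth gives 0; bid 23 gives 14 > 0. Violating.
Others bid (4, 4, 19, 4): truth gives 0; bid 19 gives 14 > 0. Violating.
Others bid (4, 4, 4, 4): truth gives 14; no alternative beats it.
Others bid (4, 4, 4, 18): truth gives 14; no alternative beats it.
(Checking all 625 profiles: 12 have a profitable deviation, 613 do not.)

12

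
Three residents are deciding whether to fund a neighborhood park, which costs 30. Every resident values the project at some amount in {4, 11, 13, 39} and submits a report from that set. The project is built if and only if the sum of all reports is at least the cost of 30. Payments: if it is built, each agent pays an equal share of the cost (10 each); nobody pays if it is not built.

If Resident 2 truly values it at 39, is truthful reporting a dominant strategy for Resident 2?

Yes

Check each profile of the others' reports and compare truth against every alternative report.
Others report (4, 4): truth gives 29, best alternative gives 0.
Others report (4, 11): truth gives 29, best alternative gives 0.
Others report (11, 4): truth gives 29, best alternative gives 0.
Others report (4, 13): truth gives 29, best alternative gives 29.
Others report (4, 39): truth gives 29, best alternative gives 29.
Others report (11, 11): truth gives 29, best alternative gives 29.
(Remaining 10 profiles checked similarly; truth is weakly best in each.)
In every case the truthful report is at least as good as any alternative, so it is a dominant strategy.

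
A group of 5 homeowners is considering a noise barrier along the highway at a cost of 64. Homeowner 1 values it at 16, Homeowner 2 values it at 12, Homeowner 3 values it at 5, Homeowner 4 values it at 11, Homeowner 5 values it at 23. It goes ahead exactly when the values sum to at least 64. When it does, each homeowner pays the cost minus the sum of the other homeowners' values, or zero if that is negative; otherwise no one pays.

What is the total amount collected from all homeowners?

52

Total value 67 ≥ cost 64, so it is built.
Homeowner 1: others sum to 51; max(0, 64 - 51) = 13.
Homeowner 2: others sum to 55; max(0, 64 - 55) = 9.
Homeowner 3: others sum to 62; max(0, 64 - 62) = 2.
Homeowner 4: others sum to 56; max(0, 64 - 56) = 8.
Homeowner 5: others sum to 44; max(0, 64 - 44) = 20.
Total collected = 13 + 9 + 2 + 8 + 20 = 52.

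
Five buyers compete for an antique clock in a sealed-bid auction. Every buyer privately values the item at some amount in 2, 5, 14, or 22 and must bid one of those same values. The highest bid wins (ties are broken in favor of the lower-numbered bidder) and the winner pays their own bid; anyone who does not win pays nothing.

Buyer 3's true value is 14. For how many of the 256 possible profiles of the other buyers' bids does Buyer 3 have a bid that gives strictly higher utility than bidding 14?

4

Others bid (2, 2, 2, 2): truth gives 0; bid 5 gives 9 > 0. Violating.
Others bid (2, 2, 2, 5): truth gives 0; bid 5 gives 9 > 0. Violating.
Others bid (2, 2, 5, 2): truth gives 0; bid 5 gives 9 > 0. Violating.
Others bid (2, 2, 5, 5): truth gives 0; bid 5 gives 9 > 0. Violating.
Others bid (2, 2, 2, 14): truth gives 0; no alternative beats it.
Others bid (2, 2, 2, 22): truth gives 0; no alternative beats it.
(Checking all 256 profiles: 4 have a profitable deviation, 252 do not.)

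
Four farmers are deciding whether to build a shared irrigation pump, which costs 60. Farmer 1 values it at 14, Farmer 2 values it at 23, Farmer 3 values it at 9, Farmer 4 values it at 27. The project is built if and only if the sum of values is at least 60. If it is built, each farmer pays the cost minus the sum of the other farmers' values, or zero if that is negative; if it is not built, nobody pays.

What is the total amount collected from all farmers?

25

Total value 73 ≥ cost 60, so it is built.
Farmer 1: others sum to 59; max(0, 60 - 59) = 1.
Farmer 2: others sum to 50; max(0, 60 - 50) = 10.
Farmer 3: others sum to 64; max(0, 60 - 64) = 0.
Farmer 4: others sum to 46; max(0, 60 - 46) = 14.
Total collected = 1 + 10 + 0 + 14 = 25.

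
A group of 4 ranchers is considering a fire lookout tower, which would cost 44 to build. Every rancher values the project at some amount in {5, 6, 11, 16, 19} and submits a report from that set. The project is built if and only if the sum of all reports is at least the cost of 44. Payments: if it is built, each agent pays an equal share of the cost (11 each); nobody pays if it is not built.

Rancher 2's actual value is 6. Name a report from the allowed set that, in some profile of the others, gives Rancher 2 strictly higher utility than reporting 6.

5

Suppose Rancher 1 reports 6, Rancher 3 reports 16 and Rancher 4 reports 16.
Report 6: project built, pays 11, utility 6 - 11 = -5.
Report 5: project not built, utility 0.
So reporting 5 beats truth here (0 > -5).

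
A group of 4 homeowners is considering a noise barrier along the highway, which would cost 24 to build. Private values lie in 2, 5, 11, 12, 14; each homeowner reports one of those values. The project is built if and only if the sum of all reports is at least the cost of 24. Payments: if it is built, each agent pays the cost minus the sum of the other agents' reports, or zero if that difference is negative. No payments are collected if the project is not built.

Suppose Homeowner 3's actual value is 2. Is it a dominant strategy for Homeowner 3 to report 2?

Check each profile of the others' reports and compare truth against every alternative report.
Others report (2, 5, 12): truth gives 0, best alternative gives -3.
Others report (2, 12, 5): truth gives 0, best alternative gives -3.
Others report (5, 2, 12): truth gives 0, best alternative gives -3.
Others report (5, 12, 2): truth gives 0, best alternative gives -3.
Others report (12, 2, 5): truth gives 0, best alternative gives -3.
Others report (12, 5, 2): truth gives 0, best alternative gives -3.
(Remaining 119 profiles checked similarly; truth is weakly best in each.)
In every case the truthful report is at least as good as any alternative, so it is a dominant strategy.

Yes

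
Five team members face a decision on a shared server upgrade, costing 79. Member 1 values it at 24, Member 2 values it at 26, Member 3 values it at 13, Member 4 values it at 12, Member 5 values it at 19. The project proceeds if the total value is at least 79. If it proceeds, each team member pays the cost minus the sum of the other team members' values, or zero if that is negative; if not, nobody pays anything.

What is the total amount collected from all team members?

Total value 94 ≥ cost 79, so it is built.
Member 1: others sum to 70; max(0, 79 - 70) = 9.
Member 2: others sum to 68; max(0, 79 - 68) = 11.
Member 3: others sum to 81; max(0, 79 - 81) = 0.
Member 4: others sum to 82; max(0, 79 - 82) = 0.
Member 5: others sum to 75; max(0, 79 - 75) = 4.
Total collected = 9 + 11 + 0 + 0 + 4 = 24.

24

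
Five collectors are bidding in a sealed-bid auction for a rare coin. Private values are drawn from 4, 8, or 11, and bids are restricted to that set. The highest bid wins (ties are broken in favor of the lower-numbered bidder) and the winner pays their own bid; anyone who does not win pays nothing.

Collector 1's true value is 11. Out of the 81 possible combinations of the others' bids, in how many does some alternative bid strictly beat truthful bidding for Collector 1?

16

Others bid (4, 4, 4, 4): truth gives 0; bid 4 gives 7 > 0. Violating.
Others bid (4, 4, 4, 8): truth gives 0; bid 8 gives 3 > 0. Violating.
Others bid (4, 4, 8, 4): truth gives 0; bid 8 gives 3 > 0. Violating.
Others bid (4, 4, 8, 8): truth gives 0; bid 8 gives 3 > 0. Violating.
Others bid (4, 4, 4, 11): truth gives 0; no alternative beats it.
Others bid (4, 4, 8, 11): truth gives 0; no alternative beats it.
(Checking all 81 profiles: 16 have a profitable deviation, 65 do not.)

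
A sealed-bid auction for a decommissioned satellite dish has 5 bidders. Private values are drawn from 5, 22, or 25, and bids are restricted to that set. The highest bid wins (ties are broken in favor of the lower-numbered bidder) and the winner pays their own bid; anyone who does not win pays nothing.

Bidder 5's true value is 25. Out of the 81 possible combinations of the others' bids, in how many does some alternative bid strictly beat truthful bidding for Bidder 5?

Others bid (5, 5, 5, 5): truth gives 0; bid 22 gives 3 > 0. Violating.
Others bid (5, 5, 5, 22): truth gives 0; no alternative beats it.
Others bid (5, 5, 5, 25): truth gives 0; no alternative beats it.
(Checking all 81 profiles: 1 has a profitable deviation, 80 do not.)

1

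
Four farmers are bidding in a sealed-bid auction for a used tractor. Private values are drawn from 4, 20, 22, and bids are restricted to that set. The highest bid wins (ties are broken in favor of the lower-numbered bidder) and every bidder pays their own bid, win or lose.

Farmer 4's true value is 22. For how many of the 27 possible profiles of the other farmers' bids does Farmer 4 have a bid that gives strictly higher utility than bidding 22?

20

Others bid (4, 4, 4): truth gives 0; bid 20 gives 2 > 0. Violating.
Others bid (4, 4, 22): truth gives -22; bid 4 gives -4 > -22. Violating.
Others bid (4, 20, 22): truth gives -22; bid 4 gives -4 > -22. Violating.
Others bid (4, 22, 4): truth gives -22; bid 4 gives -4 > -22. Violating.
Others bid (4, 4, 20): truth gives 0; no alternative beats it.
Others bid (4, 20, 4): truth gives 0; no alternative beats it.
(Checking all 27 profiles: 20 have a profitable deviation, 7 do not.)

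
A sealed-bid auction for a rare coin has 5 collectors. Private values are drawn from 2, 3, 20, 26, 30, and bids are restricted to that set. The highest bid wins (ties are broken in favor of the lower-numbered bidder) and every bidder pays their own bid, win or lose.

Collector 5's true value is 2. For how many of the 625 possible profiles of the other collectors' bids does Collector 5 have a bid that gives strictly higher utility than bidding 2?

Others bid (2, 2, 2, 2): truth gives -2; bid 3 gives -1 > -2. Violating.
Others bid (2, 2, 2, 3): truth gives -2; no alternative beats it.
Others bid (2, 2, 2, 20): truth gives -2; no alternative beats it.
(Checking all 625 profiles: 1 has a profitable deviation, 624 do not.)

1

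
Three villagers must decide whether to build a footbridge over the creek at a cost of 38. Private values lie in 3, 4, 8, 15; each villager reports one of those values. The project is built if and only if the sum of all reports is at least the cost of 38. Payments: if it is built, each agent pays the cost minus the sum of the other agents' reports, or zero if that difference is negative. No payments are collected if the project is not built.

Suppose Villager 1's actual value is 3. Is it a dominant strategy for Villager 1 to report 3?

Yes

Check each profile of the others' reports and compare truth against every alternative report.
Others report (3, 3): truth gives 0, best alternative gives 0.
Others report (3, 4): truth gives 0, best alternative gives 0.
Others report (3, 8): truth gives 0, best alternative gives 0.
Others report (3, 15): truth gives 0, best alternative gives 0.
Others report (4, 3): truth gives 0, best alternative gives 0.
Others report (4, 4): truth gives 0, best alternative gives 0.
(Remaining 10 profiles checked similarly; truth is weakly best in each.)
In every case the truthful report is at least as good as any alternative, so it is a dominant strategy.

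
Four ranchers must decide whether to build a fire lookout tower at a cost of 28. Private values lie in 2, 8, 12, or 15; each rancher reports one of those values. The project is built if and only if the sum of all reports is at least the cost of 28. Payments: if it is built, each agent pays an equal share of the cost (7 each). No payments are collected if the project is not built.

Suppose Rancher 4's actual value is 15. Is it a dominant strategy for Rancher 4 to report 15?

Yes

Check each profile of the others' reports and compare truth against every alternative report.
Others report (2, 2, 12): truth gives 8, best alternative gives 8.
Others report (2, 2, 15): truth gives 8, best alternative gives 8.
Others report (2, 8, 8): truth gives 8, best alternative gives 8.
Others report (2, 8, 12): truth gives 8, best alternative gives 8.
Others report (2, 8, 15): truth gives 8, best alternative gives 8.
Others report (2, 12, 2): truth gives 8, best alternative gives 8.
(Remaining 58 profiles checked similarly; truth is weakly best in each.)
In every case the truthful report is at least as good as any alternative, so it is a dominant strategy.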